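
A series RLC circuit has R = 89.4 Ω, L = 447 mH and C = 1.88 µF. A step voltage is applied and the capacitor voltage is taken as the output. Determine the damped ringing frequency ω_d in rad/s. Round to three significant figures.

For a series RLC circuit (capacitor voltage as output), ω_n = 1/√(LC) = 1/√(447 mH · 1.88 µF) = 1090 rad/s.
ζ = (R/2)·√(C/L) = (89.4/2)·√(1.88 µF/447 mH) = 0.0917.
ω_d = 1090·√(1 − 0.0917²) = 1090 rad/s.

ω_d ≈ 1090 rad/s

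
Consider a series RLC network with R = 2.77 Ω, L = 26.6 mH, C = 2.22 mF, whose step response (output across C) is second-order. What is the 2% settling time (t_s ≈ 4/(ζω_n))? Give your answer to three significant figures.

For a series RLC circuit (capacitor voltage as output), ω_n = 1/√(LC) = 1/√(26.6 mH · 2.22 mF) = 130 rad/s.
ζ = (R/2)·√(C/L) = (2.77/2)·√(2.22 mF/26.6 mH) = 0.400.
t_s ≈ 4/(ζω_n) = 0.0768 s.

t_s ≈ 0.0768 s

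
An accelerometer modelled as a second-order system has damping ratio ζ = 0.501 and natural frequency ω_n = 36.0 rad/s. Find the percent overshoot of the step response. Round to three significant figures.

For an underdamped second-order system, %OS = 100·exp(−πζ/√(1−ζ²)).
πζ/√(1−ζ²) = π·0.501/√(1−0.251) = 1.819, so %OS = 100·e^(−1.819) = 16.2%.

%OS ≈ 16.2%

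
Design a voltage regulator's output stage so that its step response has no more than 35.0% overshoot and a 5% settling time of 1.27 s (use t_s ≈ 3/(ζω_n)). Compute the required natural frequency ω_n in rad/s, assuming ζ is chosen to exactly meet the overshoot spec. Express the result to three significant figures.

Inverting the overshoot relation: ζ = |ln 0.350|/√(π² + ln²0.350) = 0.317.
From t_s ≈ 3/(ζω_n): ω_n = 3/(ζ·t_s) = 3/(0.317·1.27) = 7.45 rad/s.

ω_n ≈ 7.45 rad/s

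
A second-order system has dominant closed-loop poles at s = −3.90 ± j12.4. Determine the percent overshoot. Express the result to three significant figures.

With σ = 3.90, ω_d = 12.4: ω_n = √(σ²+ω_d²) = 13.0 rad/s, ζ = σ/ω_n = 0.300.
%OS = 100·exp(−πζ/√(1−ζ²)) = 37.2%.

%OS ≈ 37.2%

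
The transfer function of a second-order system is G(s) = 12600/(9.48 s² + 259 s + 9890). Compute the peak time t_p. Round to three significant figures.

t_p ≈ 0.107 s

Dividing through by 9.48: denominator becomes s² + 27.32 s + 1043.
So ω_n = √1043 = 32.3 rad/s and ζ = 27.32/(2·32.3) = 0.423.
ω_d = ω_n√(1−ζ²) = 29.3 rad/s. t_p = π/ω_d = 0.107 s.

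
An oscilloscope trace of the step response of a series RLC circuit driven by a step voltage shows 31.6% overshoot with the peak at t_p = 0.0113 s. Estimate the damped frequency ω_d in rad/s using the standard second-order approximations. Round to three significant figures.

t_p = π/ω_d, so ω_d = π/0.0113 = 278 rad/s.

ω_d ≈ 278 rad/s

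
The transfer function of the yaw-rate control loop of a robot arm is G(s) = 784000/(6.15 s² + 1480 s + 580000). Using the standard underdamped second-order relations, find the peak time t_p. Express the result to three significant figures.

Dividing through by 6.15: denominator becomes s² + 240.7 s + 94310.
So ω_n = √94310 = 307 rad/s and ζ = 240.7/(2·307) = 0.392.
ω_d = ω_n√(1−ζ²) = 283 rad/s. t_p = π/ω_d = 0.0111 s.

t_p ≈ 0.0111 s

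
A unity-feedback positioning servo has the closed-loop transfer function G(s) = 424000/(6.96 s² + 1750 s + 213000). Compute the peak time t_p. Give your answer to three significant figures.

t_p ≈ 0.0258 s

Dividing through by 6.96: denominator becomes s² + 251.4 s + 30600.
So ω_n = √30600 = 175 rad/s and ζ = 251.4/(2·175) = 0.719.
ω_d = 175·√(1 − 0.719²) = 122 rad/s. t_p = π/ω_d = 0.0258 s.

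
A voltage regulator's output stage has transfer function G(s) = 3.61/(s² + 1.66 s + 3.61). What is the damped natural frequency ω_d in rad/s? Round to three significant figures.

ω_d ≈ 1.71 rad/s

ω_n = √3.61 = 1.90 rad/s; ζ = 1.66/(2·1.90) = 0.437.
ω_d = 1.90·√(1 − 0.437²) = 1.71 rad/s.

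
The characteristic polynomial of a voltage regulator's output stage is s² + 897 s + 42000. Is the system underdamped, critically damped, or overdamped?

a² − 4b = 640000 > 0 (two distinct real roots); the system is overdamped.

overdamped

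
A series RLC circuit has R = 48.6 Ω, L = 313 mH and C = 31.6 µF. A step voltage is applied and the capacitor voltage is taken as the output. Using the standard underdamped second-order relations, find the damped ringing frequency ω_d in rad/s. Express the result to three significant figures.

For a series RLC circuit (capacitor voltage as output), ω_n = 1/√(LC) = 1/√(313 mH · 31.6 µF) = 318 rad/s.
ζ = (R/2)·√(C/L) = (48.6/2)·√(31.6 µF/313 mH) = 0.244.
The damped frequency ω_d = ω_n√(1−ζ²) = 308 rad/s.

ω_d ≈ 308 rad/s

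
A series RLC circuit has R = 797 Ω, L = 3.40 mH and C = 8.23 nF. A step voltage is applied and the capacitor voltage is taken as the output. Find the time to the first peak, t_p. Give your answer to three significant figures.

t_p ≈ 0.0000212 s

For a series RLC circuit (capacitor voltage as output), ω_n = 1/√(LC) = 1/√(3.40 mH · 8.23 nF) = 189000 rad/s.
ζ = (R/2)·√(C/L) = (797/2)·√(8.23 nF/3.40 mH) = 0.620.
The damped frequency ω_d = ω_n√(1−ζ²) = 148000 rad/s. t_p = π/ω_d = 0.0000212 s.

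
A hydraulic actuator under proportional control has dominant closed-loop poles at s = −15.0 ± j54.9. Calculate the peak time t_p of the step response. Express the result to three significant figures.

t_p ≈ 0.0572 s

t_p = π/ω_d with ω_d = 54.9 (the imaginary part), so t_p = 0.0572 s.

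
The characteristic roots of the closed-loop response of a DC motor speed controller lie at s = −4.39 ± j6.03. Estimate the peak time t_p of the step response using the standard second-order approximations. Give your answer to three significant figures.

t_p = π/ω_d with ω_d = 6.03 (the imaginary part), so t_p = 0.521 s.

t_p ≈ 0.521 s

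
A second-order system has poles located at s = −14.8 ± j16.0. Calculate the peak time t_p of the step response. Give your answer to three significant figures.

t_p = π/ω_d with ω_d = 16.0 (the imaginary part), so t_p = 0.196 s.

t_p ≈ 0.196 s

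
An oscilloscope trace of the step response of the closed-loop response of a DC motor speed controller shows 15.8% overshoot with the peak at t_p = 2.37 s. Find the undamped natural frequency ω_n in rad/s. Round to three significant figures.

ω_n ≈ 1.54 rad/s

ζ from %OS: ζ = |ln 0.158|/√(π²+ln²0.158) = 0.506.
t_p = π/ω_d ⇒ ω_d = 1.33 rad/s; then ω_n = ω_d/√(1−ζ²) = 1.54 rad/s.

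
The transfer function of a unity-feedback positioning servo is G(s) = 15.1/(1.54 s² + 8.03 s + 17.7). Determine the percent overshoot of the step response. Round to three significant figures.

Dividing through by 1.54: denominator becomes s² + 5.214 s + 11.49.
So ω_n = √11.49 = 3.39 rad/s and ζ = 5.214/(2·3.39) = 0.769.
%OS = 100·exp(−πζ/√(1−ζ²)) = 2.28%.

%OS ≈ 2.28%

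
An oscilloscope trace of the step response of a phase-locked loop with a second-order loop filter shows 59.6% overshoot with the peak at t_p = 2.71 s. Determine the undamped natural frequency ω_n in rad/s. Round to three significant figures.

ζ from %OS: ζ = |ln 0.596|/√(π²+ln²0.596) = 0.163.
From t_p = π/ω_d, ω_d = π/2.71 = 1.16 rad/s, so ω_n = ω_d/√(1−ζ²) = 1.17 rad/s.

ω_n ≈ 1.17 rad/s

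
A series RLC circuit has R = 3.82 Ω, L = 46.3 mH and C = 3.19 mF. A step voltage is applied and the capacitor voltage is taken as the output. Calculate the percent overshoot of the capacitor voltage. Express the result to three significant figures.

For a series RLC circuit (capacitor voltage as output), ω_n = 1/√(LC) = 1/√(46.3 mH · 3.19 mF) = 82.3 rad/s.
ζ = (R/2)·√(C/L) = (3.82/2)·√(3.19 mF/46.3 mH) = 0.501.
Overshoot: exp(−π·0.501/√(1−0.501²)) = 0.162, i.e. 16.2%.

%OS ≈ 16.2%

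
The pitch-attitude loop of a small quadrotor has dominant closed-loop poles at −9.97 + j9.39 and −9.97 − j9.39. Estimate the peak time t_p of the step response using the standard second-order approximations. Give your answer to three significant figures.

t_p = π/ω_d with ω_d = 9.39 (the imaginary part), so t_p = 0.335 s.

t_p ≈ 0.335 s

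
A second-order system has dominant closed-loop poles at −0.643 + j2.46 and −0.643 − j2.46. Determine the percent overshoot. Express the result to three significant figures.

%OS ≈ 44.0%

With σ = 0.643, ω_d = 2.46: ω_n = √(σ²+ω_d²) = 2.54 rad/s, ζ = σ/ω_n = 0.253.
%OS = 100·exp(−πζ/√(1−ζ²)) = 44.0%.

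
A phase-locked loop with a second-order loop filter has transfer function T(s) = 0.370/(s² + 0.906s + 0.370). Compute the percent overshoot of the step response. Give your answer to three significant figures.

%OS ≈ 3.00%

ω_n = √0.370 = 0.608 rad/s; ζ = 0.906/(2·0.608) = 0.745.
%OS = 100·exp(−πζ/√(1−ζ²)) = 3.00%.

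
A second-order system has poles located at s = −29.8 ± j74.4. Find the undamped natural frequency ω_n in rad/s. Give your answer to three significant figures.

ω_n ≈ 80.1 rad/s

|pole| = ω_n = √(29.8² + 74.4²) = 80.1 rad/s; ζ = cos θ = σ/ω_n = 0.372.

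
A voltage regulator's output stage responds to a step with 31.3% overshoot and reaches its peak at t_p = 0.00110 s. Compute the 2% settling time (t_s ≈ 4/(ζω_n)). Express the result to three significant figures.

The overshoot fixes ζ = −ln(OS)/√(π²+ln²(OS)) = 0.347.
t_p = π/ω_d ⇒ ω_d = 2860 rad/s; then ω_n = ω_d/√(1−ζ²) = 3040 rad/s.
t_s ≈ 4/(ζω_n) = 4/(0.347·3040) = 0.00379 s.

t_s ≈ 0.00379 s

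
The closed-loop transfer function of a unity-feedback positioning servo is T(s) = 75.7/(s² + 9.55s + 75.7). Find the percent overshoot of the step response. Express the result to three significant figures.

Comparing the denominator to s² + 2ζω_n s + ω_n²: ω_n = √75.7 = 8.70 rad/s, and 2ζω_n = 9.55 so ζ = 9.55/(2·8.70) = 0.549.
%OS = 100 e^{−πζ/√(1−ζ²)} with ζ = 0.549 gives 12.7%.

%OS ≈ 12.7%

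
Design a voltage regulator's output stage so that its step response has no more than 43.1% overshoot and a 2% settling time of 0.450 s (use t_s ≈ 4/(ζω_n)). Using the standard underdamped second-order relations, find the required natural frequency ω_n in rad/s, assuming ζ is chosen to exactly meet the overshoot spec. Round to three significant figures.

ω_n ≈ 34.3 rad/s

ζ = −ln(OS)/√(π² + (ln OS)²). With OS = 0.431, ln OS = −0.8416 and ζ = 0.8416/3.252 = 0.259.
Then ω_n = 4/(ζ t_s) = 4/(0.259 × 0.450) = 34.3 rad/s.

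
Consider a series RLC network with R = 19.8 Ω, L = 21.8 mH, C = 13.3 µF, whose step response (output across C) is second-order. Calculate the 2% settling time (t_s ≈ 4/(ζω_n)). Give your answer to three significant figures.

t_s ≈ 0.00881 s

For a series RLC circuit (capacitor voltage as output), ω_n = 1/√(LC) = 1/√(21.8 mH · 13.3 µF) = 1860 rad/s.
ζ = (R/2)·√(C/L) = (19.8/2)·√(13.3 µF/21.8 mH) = 0.245.
t_s ≈ 4/(ζω_n) = 0.00881 s.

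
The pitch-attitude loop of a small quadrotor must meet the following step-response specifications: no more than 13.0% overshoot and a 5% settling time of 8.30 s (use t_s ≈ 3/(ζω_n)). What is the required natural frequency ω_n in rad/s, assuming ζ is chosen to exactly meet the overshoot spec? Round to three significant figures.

ω_n ≈ 0.664 rad/s

From %OS = 100·exp(−πζ/√(1−ζ²)), invert to get ζ = −ln(OS)/√(π² + ln²(OS)) with OS = 0.130.
−ln 0.130 = 2.040, so ζ = 2.040/√(π² + 4.163) = 0.545.
Then ω_n = 3/(ζ t_s) = 3/(0.545 × 8.30) = 0.664 rad/s.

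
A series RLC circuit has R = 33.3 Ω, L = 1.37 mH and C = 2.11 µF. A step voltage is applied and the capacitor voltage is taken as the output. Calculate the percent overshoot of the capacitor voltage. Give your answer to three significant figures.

For a series RLC circuit (capacitor voltage as output), ω_n = 1/√(LC) = 1/√(1.37 mH · 2.11 µF) = 18600 rad/s.
ζ = (R/2)·√(C/L) = (33.3/2)·√(2.11 µF/1.37 mH) = 0.653.
%OS = 100 e^{−πζ/√(1−ζ²)} with ζ = 0.653 gives 6.64%.

%OS ≈ 6.64%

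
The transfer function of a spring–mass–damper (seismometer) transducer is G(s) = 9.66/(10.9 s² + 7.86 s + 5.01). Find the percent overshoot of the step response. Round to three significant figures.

Dividing through by 10.9: denominator becomes s² + 0.7211 s + 0.4596.
So ω_n = √0.4596 = 0.678 rad/s and ζ = 0.7211/(2·0.678) = 0.532.
%OS = 100 e^{−πζ/√(1−ζ²)} with ζ = 0.532 gives 13.9%.

%OS ≈ 13.9%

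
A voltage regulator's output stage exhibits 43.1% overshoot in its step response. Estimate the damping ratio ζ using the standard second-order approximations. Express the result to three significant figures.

From %OS = 100·exp(−πζ/√(1−ζ²)), invert to get ζ = −ln(OS)/√(π² + ln²(OS)) with OS = 0.431.
−ln 0.431 = 0.8416, so ζ = 0.8416/√(π² + 0.7084) = 0.259.

ζ ≈ 0.259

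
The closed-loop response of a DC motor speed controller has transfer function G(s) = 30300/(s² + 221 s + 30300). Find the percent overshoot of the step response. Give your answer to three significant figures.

Matching coefficients with s² + 2ζω_n s + ω_n² gives ω_n² = 30300 ⇒ ω_n = 174 rad/s, and ζ = 221/(2ω_n) = 0.635.
%OS = 100·exp(−πζ/√(1−ζ²)) = 7.57%.

%OS ≈ 7.57%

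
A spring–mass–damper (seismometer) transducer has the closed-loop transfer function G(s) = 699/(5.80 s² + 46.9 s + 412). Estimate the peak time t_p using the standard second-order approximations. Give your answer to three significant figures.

t_p ≈ 0.425 s

Dividing through by 5.80: denominator becomes s² + 8.086 s + 71.03.
So ω_n = √71.03 = 8.43 rad/s and ζ = 8.086/(2·8.43) = 0.480.
ω_d = 8.43·√(1 − 0.480²) = 7.40 rad/s. t_p = π/ω_d = 0.425 s.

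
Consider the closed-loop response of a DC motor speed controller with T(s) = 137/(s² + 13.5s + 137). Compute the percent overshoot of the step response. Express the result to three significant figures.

%OS ≈ 10.9%

ω_n = √137 = 11.7 rad/s; ζ = 13.5/(2·11.7) = 0.577.
Overshoot: exp(−π·0.577/√(1−0.577²)) = 0.109, i.e. 10.9%.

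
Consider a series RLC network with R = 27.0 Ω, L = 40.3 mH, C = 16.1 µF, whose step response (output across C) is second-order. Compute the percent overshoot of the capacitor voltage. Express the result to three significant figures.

For a series RLC circuit (capacitor voltage as output), ω_n = 1/√(LC) = 1/√(40.3 mH · 16.1 µF) = 1240 rad/s.
ζ = (R/2)·√(C/L) = (27.0/2)·√(16.1 µF/40.3 mH) = 0.270.
%OS = 100·exp(−πζ/√(1−ζ²)) = 41.5%.

%OS ≈ 41.5%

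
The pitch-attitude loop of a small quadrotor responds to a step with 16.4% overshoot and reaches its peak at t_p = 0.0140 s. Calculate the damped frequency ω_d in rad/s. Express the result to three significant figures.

ω_d ≈ 224 rad/s

t_p = π/ω_d, so ω_d = π/0.0140 = 224 rad/s.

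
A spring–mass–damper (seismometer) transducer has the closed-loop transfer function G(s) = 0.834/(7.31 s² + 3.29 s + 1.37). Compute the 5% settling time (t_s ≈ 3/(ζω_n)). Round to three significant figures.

t_s ≈ 13.3 s

Dividing through by 7.31: denominator becomes s² + 0.4501 s + 0.1874.
So ω_n = √0.1874 = 0.433 rad/s and ζ = 0.4501/(2·0.433) = 0.520.
t_s ≈ 3/(ζω_n) = 13.3 s.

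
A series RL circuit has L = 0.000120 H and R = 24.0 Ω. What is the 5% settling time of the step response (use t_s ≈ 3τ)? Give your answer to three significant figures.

τ = L/R = 0.000120/24.0 = 0.00000500 s.
t_s ≈ 3τ = 0.0000150 s.

t_s ≈ 0.0000150 s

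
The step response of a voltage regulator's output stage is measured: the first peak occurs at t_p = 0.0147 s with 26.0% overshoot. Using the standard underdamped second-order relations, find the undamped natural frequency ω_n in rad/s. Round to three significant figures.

ω_n ≈ 233 rad/s

The overshoot fixes ζ = −ln(OS)/√(π²+ln²(OS)) = 0.394.
t_p = π/ω_d ⇒ ω_d = 214 rad/s; then ω_n = ω_d/√(1−ζ²) = 233 rad/s.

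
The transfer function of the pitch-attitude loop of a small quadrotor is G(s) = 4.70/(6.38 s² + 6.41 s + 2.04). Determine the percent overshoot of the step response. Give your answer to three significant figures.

Dividing through by 6.38: denominator becomes s² + 1.005 s + 0.3197.
So ω_n = √0.3197 = 0.565 rad/s and ζ = 1.005/(2·0.565) = 0.888.
%OS = 100·exp(−πζ/√(1−ζ²)) = 0.229%.

%OS ≈ 0.229%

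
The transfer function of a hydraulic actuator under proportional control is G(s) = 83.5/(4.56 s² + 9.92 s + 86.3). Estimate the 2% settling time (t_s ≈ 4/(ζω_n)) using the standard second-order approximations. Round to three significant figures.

t_s ≈ 3.68 s

Dividing through by 4.56: denominator becomes s² + 2.175 s + 18.93.
So ω_n = √18.93 = 4.35 rad/s and ζ = 2.175/(2·4.35) = 0.250.
t_s ≈ 4/(ζω_n) = 3.68 s.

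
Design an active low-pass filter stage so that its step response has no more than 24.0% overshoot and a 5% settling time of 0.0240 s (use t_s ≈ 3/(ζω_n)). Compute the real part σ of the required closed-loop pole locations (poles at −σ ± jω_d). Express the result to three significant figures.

The settling-time spec alone fixes σ = ζω_n = 3/t_s = 3/0.0240 = 125.
(Overshoot then fixes ζ = 0.414 and hence ω_d = σ·√(1−ζ²)/ζ = 275 rad/s.)

σ ≈ 125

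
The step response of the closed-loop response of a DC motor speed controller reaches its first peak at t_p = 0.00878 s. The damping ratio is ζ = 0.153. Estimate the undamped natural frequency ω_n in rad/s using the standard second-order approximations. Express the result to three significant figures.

ω_n ≈ 362 rad/s

Peak time t_p = π/ω_d, so ω_d = π/t_p = π/0.00878 = 358 rad/s.
ω_n = ω_d/√(1−ζ²) = 358/√0.977 = 362 rad/s.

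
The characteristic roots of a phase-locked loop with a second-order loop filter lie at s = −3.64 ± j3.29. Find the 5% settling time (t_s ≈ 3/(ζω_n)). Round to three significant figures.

For poles at −σ ± jω_d, ζω_n = σ = 3.64, so t_s ≈ 3/σ = 0.824 s.

t_s ≈ 0.824 s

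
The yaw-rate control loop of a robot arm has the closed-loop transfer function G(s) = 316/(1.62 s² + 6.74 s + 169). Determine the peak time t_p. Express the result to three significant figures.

Dividing through by 1.62: denominator becomes s² + 4.160 s + 104.3.
So ω_n = √104.3 = 10.2 rad/s and ζ = 4.160/(2·10.2) = 0.204.
The damped frequency ω_d = ω_n√(1−ζ²) = 10.0 rad/s. t_p = π/ω_d = 0.314 s.

t_p ≈ 0.314 s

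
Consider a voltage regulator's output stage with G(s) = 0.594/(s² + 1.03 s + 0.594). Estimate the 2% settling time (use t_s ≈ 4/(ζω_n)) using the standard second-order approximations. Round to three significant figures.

Comparing the denominator to s² + 2ζω_n s + ω_n²: ω_n = √0.594 = 0.771 rad/s, and 2ζω_n = 1.03 so ζ = 1.03/(2·0.771) = 0.668.
t_s ≈ 4/(ζω_n) = 4/(0.668·0.771) = 7.77 s.

t_s ≈ 7.77 s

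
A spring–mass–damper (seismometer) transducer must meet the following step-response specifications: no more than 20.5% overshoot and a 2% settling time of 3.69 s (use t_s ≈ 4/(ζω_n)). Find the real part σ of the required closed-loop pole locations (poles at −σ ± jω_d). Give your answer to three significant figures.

The settling-time spec alone fixes σ = ζω_n = 4/t_s = 4/3.69 = 1.08.
(Overshoot then fixes ζ = 0.450 and hence ω_d = σ·√(1−ζ²)/ζ = 2.15 rad/s.)

σ ≈ 1.08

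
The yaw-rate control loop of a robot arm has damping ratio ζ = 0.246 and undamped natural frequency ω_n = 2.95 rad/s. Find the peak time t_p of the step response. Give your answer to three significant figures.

The damped frequency is ω_d = ω_n√(1−ζ²) = 2.95·√(1−0.0605) = 2.86 rad/s.
Peak time t_p = π/ω_d = π/2.86 = 1.10 s.

t_p ≈ 1.10 s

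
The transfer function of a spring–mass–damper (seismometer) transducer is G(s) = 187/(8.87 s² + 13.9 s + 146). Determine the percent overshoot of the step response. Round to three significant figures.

Dividing through by 8.87: denominator becomes s² + 1.567 s + 16.46.
So ω_n = √16.46 = 4.06 rad/s and ζ = 1.567/(2·4.06) = 0.193.
%OS = 100 e^{−πζ/√(1−ζ²)} with ζ = 0.193 gives 53.9%.

%OS ≈ 53.9%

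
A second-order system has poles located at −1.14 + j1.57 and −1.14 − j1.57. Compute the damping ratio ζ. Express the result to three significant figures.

|pole| = ω_n = √(1.14² + 1.57²) = 1.94 rad/s; ζ = cos θ = σ/ω_n = 0.588.

ζ ≈ 0.588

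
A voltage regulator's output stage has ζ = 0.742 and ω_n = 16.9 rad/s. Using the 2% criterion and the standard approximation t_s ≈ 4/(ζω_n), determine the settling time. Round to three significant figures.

t_s ≈ 0.319 s

t_s ≈ 4/(ζω_n) = 4/(0.742 × 16.9) = 0.319 s.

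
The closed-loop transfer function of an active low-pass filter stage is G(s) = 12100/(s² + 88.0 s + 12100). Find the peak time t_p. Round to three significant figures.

ω_n = √12100 = 110 rad/s; ζ = 88.0/(2·110) = 0.400.
ω_d = 110·√(1 − 0.400²) = 101 rad/s. Then t_p = π/ω_d = 0.0312 s.

t_p ≈ 0.0312 s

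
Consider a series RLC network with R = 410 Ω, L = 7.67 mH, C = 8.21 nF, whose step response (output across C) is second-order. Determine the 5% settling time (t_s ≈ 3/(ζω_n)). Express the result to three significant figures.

For a series RLC circuit (capacitor voltage as output), ω_n = 1/√(LC) = 1/√(7.67 mH · 8.21 nF) = 126000 rad/s.
ζ = (R/2)·√(C/L) = (410/2)·√(8.21 nF/7.67 mH) = 0.212.
t_s ≈ 3/(ζω_n) = 0.000112 s.

t_s ≈ 0.000112 s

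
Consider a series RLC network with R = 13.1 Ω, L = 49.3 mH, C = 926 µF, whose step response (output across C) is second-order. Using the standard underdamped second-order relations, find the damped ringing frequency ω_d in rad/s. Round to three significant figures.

ω_d ≈ 65.2 rad/s

For a series RLC circuit (capacitor voltage as output), ω_n = 1/√(LC) = 1/√(49.3 mH · 926 µF) = 148 rad/s.
ζ = (R/2)·√(C/L) = (13.1/2)·√(926 µF/49.3 mH) = 0.898.
The damped frequency ω_d = ω_n√(1−ζ²) = 65.2 rad/s.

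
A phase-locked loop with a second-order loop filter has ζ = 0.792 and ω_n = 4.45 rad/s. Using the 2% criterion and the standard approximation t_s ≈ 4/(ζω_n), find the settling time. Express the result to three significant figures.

t_s ≈ 1.13 s

t_s ≈ 4/(ζω_n) = 4/(0.792 × 4.45) = 1.13 s.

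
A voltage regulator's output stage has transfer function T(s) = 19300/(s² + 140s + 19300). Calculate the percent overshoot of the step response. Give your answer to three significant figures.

Matching coefficients with s² + 2ζω_n s + ω_n² gives ω_n² = 19300 ⇒ ω_n = 139 rad/s, and ζ = 140/(2ω_n) = 0.504.
Overshoot: exp(−π·0.504/√(1−0.504²)) = 0.160, i.e. 16.0%.

%OS ≈ 16.0%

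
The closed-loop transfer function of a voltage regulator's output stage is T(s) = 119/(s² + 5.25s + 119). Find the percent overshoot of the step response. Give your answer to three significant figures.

%OS ≈ 45.9%

ω_n = √119 = 10.9 rad/s; ζ = 5.25/(2·10.9) = 0.241.
%OS = 100·exp(−πζ/√(1−ζ²)) = 45.9%.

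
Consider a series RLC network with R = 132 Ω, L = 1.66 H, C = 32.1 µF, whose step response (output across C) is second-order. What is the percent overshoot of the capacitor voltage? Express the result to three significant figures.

For a series RLC circuit (capacitor voltage as output), ω_n = 1/√(LC) = 1/√(1.66 H · 32.1 µF) = 137 rad/s.
ζ = (R/2)·√(C/L) = (132/2)·√(32.1 µF/1.66 H) = 0.290.
%OS = 100·exp(−πζ/√(1−ζ²)) = 38.6%.

%OS ≈ 38.6%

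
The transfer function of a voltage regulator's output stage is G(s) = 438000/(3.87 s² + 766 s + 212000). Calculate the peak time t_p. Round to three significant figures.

Dividing through by 3.87: denominator becomes s² + 197.9 s + 54780.
So ω_n = √54780 = 234 rad/s and ζ = 197.9/(2·234) = 0.423.
The damped frequency ω_d = ω_n√(1−ζ²) = 212 rad/s. t_p = π/ω_d = 0.0148 s.

t_p ≈ 0.0148 s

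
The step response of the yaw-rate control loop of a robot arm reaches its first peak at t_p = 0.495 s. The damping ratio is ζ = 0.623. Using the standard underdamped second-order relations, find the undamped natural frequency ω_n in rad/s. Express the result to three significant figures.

ω_n ≈ 8.11 rad/s

Peak time t_p = π/ω_d, so ω_d = π/t_p = π/0.495 = 6.35 rad/s.
ω_n = ω_d/√(1−ζ²) = 6.35/√0.612 = 8.11 rad/s.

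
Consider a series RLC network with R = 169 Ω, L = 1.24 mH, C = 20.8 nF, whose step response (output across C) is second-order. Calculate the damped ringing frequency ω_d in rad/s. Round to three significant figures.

For a series RLC circuit (capacitor voltage as output), ω_n = 1/√(LC) = 1/√(1.24 mH · 20.8 nF) = 197000 rad/s.
ζ = (R/2)·√(C/L) = (169/2)·√(20.8 nF/1.24 mH) = 0.346.
ω_d = ω_n√(1−ζ²) = 185000 rad/s.

ω_d ≈ 185000 rad/s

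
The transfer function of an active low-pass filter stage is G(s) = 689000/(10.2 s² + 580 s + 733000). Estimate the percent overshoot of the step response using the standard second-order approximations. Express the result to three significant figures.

Dividing through by 10.2: denominator becomes s² + 56.86 s + 71860.
So ω_n = √71860 = 268 rad/s and ζ = 56.86/(2·268) = 0.106.
%OS = 100 e^{−πζ/√(1−ζ²)} with ζ = 0.106 gives 71.5%.

%OS ≈ 71.5%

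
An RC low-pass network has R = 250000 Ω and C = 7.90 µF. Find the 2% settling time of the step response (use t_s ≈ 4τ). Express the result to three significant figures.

t_s ≈ 7.90 s

τ = RC = 250000 × 7.90 µF = 1.98 s.
t_s ≈ 4τ = 7.90 s.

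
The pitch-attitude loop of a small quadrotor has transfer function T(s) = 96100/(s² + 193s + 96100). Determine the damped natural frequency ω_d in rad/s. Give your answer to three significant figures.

ω_d ≈ 295 rad/s

Matching coefficients with s² + 2ζω_n s + ω_n² gives ω_n² = 96100 ⇒ ω_n = 310 rad/s, and ζ = 193/(2ω_n) = 0.311.
The damped frequency ω_d = ω_n√(1−ζ²) = 295 rad/s.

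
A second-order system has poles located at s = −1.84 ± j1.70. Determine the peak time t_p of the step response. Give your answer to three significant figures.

t_p ≈ 1.85 s

t_p = π/ω_d with ω_d = 1.70 (the imaginary part), so t_p = 1.85 s.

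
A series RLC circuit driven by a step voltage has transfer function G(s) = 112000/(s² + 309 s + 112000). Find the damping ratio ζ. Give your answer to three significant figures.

Comparing the denominator to s² + 2ζω_n s + ω_n²: ω_n = √112000 = 335 rad/s, and 2ζω_n = 309 so ζ = 309/(2·335) = 0.462.

ζ ≈ 0.462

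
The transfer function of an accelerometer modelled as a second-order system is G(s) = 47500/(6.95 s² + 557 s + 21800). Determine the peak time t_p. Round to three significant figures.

t_p ≈ 0.0803 s

Dividing through by 6.95: denominator becomes s² + 80.14 s + 3137.
So ω_n = √3137 = 56.0 rad/s and ζ = 80.14/(2·56.0) = 0.715.
The damped frequency ω_d = ω_n√(1−ζ²) = 39.1 rad/s. t_p = π/ω_d = 0.0803 s.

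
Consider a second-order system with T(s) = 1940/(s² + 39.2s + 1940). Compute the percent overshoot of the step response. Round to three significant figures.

%OS ≈ 21.0%

Comparing the denominator to s² + 2ζω_n s + ω_n²: ω_n = √1940 = 44.0 rad/s, and 2ζω_n = 39.2 so ζ = 39.2/(2·44.0) = 0.445.
Overshoot: exp(−π·0.445/√(1−0.445²)) = 0.210, i.e. 21.0%.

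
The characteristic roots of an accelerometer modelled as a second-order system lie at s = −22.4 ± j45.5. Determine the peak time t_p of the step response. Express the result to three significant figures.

t_p ≈ 0.0690 s

t_p = π/ω_d with ω_d = 45.5 (the imaginary part), so t_p = 0.0690 s.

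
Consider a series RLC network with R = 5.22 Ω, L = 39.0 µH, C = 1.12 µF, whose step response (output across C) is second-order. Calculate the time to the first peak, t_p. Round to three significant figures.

For a series RLC circuit (capacitor voltage as output), ω_n = 1/√(LC) = 1/√(39.0 µH · 1.12 µF) = 151000 rad/s.
ζ = (R/2)·√(C/L) = (5.22/2)·√(1.12 µF/39.0 µH) = 0.442.
ω_d = ω_n√(1−ζ²) = 136000 rad/s. t_p = π/ω_d = 0.0000232 s.

t_p ≈ 0.0000232 s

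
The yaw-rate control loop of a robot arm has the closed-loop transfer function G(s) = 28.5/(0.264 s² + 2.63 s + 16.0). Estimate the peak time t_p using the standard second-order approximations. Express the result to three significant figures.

Dividing through by 0.264: denominator becomes s² + 9.962 s + 60.61.
So ω_n = √60.61 = 7.78 rad/s and ζ = 9.962/(2·7.78) = 0.640.
The damped frequency ω_d = ω_n√(1−ζ²) = 5.98 rad/s. t_p = π/ω_d = 0.525 s.

t_p ≈ 0.525 s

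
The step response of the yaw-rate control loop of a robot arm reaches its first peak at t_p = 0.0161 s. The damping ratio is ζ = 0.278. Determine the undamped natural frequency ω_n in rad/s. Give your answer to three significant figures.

ω_n ≈ 203 rad/s

Peak time t_p = π/ω_d, so ω_d = π/t_p = π/0.0161 = 195 rad/s.
ω_n = ω_d/√(1−ζ²) = 195/√0.923 = 203 rad/s.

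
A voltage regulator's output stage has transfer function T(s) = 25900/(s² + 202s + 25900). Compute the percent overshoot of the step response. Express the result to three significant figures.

ω_n = √25900 = 161 rad/s; ζ = 202/(2·161) = 0.628.
%OS = 100·exp(−πζ/√(1−ζ²)) = 7.95%.

%OS ≈ 7.95%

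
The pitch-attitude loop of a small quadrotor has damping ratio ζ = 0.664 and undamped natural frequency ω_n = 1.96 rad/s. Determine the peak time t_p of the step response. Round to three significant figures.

The damped frequency is ω_d = ω_n√(1−ζ²) = 1.96·√(1−0.441) = 1.47 rad/s.
Peak time t_p = π/ω_d = π/1.47 = 2.14 s.

t_p ≈ 2.14 s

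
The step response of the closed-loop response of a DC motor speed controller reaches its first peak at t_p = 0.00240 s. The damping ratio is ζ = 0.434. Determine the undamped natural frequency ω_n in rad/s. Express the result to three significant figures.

ω_n ≈ 1450 rad/s

Peak time t_p = π/ω_d, so ω_d = π/t_p = π/0.00240 = 1310 rad/s.
ω_n = ω_d/√(1−ζ²) = 1310/√0.812 = 1450 rad/s.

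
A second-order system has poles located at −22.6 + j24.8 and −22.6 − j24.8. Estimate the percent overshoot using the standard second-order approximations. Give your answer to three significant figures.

%OS ≈ 5.71%

With σ = 22.6, ω_d = 24.8: ω_n = √(σ²+ω_d²) = 33.6 rad/s, ζ = σ/ω_n = 0.674.
Overshoot: exp(−π·0.674/√(1−0.674²)) = 0.0571, i.e. 5.71%.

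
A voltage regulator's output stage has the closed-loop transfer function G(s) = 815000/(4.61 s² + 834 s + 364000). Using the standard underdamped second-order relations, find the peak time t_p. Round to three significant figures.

Dividing through by 4.61: denominator becomes s² + 180.9 s + 78960.
So ω_n = √78960 = 281 rad/s and ζ = 180.9/(2·281) = 0.322.
ω_d = 281·√(1 − 0.322²) = 266 rad/s. t_p = π/ω_d = 0.0118 s.

t_p ≈ 0.0118 s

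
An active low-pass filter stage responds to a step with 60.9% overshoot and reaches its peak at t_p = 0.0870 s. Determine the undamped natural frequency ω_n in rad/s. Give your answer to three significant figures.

The overshoot fixes ζ = −ln(OS)/√(π²+ln²(OS)) = 0.156.
From t_p = π/ω_d, ω_d = π/0.0870 = 36.1 rad/s, so ω_n = ω_d/√(1−ζ²) = 36.6 rad/s.

ω_n ≈ 36.6 rad/s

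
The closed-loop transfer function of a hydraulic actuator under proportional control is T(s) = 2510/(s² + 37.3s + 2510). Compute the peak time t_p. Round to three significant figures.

Matching coefficients with s² + 2ζω_n s + ω_n² gives ω_n² = 2510 ⇒ ω_n = 50.1 rad/s, and ζ = 37.3/(2ω_n) = 0.372.
ω_d = 50.1·√(1 − 0.372²) = 46.5 rad/s. Then t_p = π/ω_d = 0.0676 s.

t_p ≈ 0.0676 s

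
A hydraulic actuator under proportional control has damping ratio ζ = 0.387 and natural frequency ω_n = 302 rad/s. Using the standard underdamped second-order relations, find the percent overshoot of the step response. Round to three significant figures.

For an underdamped second-order system, %OS = 100·exp(−πζ/√(1−ζ²)).
πζ/√(1−ζ²) = π·0.387/√(1−0.150) = 1.319, so %OS = 100·e^(−1.319) = 26.8%.

%OS ≈ 26.8%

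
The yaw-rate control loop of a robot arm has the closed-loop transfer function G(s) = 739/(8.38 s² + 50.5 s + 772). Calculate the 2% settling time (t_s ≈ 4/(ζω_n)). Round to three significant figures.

Dividing through by 8.38: denominator becomes s² + 6.026 s + 92.12.
So ω_n = √92.12 = 9.60 rad/s and ζ = 6.026/(2·9.60) = 0.314.
t_s ≈ 4/(ζω_n) = 1.33 s.

t_s ≈ 1.33 s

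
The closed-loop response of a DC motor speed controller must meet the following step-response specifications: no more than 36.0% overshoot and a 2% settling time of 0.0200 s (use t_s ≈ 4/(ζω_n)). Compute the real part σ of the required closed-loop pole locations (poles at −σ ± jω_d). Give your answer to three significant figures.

σ ≈ 200

The settling-time spec alone fixes σ = ζω_n = 4/t_s = 4/0.0200 = 200.
(Overshoot then fixes ζ = 0.309 and hence ω_d = σ·√(1−ζ²)/ζ = 615 rad/s.)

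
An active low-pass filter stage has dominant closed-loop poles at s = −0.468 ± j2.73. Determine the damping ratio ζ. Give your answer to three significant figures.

ζ ≈ 0.169

The poles are at −σ ± jω_d with σ = 0.468 and ω_d = 2.73, so ω_n = √(σ²+ω_d²) = 2.77 rad/s and ζ = σ/ω_n = 0.169.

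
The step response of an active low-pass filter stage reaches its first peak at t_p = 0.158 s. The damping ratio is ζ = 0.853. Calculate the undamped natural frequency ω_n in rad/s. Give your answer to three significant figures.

Peak time t_p = π/ω_d, so ω_d = π/t_p = π/0.158 = 19.9 rad/s.
ω_n = ω_d/√(1−ζ²) = 19.9/√0.272 = 38.1 rad/s.

ω_n ≈ 38.1 rad/s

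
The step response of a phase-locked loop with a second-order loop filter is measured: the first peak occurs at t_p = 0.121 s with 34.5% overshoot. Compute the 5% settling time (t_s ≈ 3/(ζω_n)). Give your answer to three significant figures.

ζ from %OS: ζ = |ln 0.345|/√(π²+ln²0.345) = 0.321.
From t_p = π/ω_d, ω_d = π/0.121 = 26.0 rad/s, so ω_n = ω_d/√(1−ζ²) = 27.4 rad/s.
t_s ≈ 3/(ζω_n) = 3/(0.321·27.4) = 0.341 s.

t_s ≈ 0.341 s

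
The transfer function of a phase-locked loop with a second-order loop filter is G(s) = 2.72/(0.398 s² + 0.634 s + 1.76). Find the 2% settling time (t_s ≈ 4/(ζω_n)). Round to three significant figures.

t_s ≈ 5.02 s

Dividing through by 0.398: denominator becomes s² + 1.593 s + 4.422.
So ω_n = √4.422 = 2.10 rad/s and ζ = 1.593/(2·2.10) = 0.379.
t_s ≈ 4/(ζω_n) = 5.02 s.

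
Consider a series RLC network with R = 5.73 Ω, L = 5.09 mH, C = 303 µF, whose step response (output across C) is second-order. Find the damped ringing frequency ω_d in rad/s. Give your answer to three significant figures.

ω_d ≈ 576 rad/s

For a series RLC circuit (capacitor voltage as output), ω_n = 1/√(LC) = 1/√(5.09 mH · 303 µF) = 805 rad/s.
ζ = (R/2)·√(C/L) = (5.73/2)·√(303 µF/5.09 mH) = 0.699.
ω_d = 805·√(1 − 0.699²) = 576 rad/s.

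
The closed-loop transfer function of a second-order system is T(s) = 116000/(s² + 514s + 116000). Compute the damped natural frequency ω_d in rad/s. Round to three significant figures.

Matching coefficients with s² + 2ζω_n s + ω_n² gives ω_n² = 116000 ⇒ ω_n = 341 rad/s, and ζ = 514/(2ω_n) = 0.755.
ω_d = 341·√(1 − 0.755²) = 223 rad/s.

ω_d ≈ 223 rad/s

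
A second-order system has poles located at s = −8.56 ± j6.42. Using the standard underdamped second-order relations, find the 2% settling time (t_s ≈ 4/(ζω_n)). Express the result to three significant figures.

For poles at −σ ± jω_d, ζω_n = σ = 8.56, so t_s ≈ 4/σ = 0.467 s.

t_s ≈ 0.467 s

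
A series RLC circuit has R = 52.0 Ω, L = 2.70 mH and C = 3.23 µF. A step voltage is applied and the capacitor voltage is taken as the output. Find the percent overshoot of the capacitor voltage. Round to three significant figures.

%OS ≈ 0.157%

For a series RLC circuit (capacitor voltage as output), ω_n = 1/√(LC) = 1/√(2.70 mH · 3.23 µF) = 10700 rad/s.
ζ = (R/2)·√(C/L) = (52.0/2)·√(3.23 µF/2.70 mH) = 0.899.
%OS = 100·exp(−πζ/√(1−ζ²)) = 0.157%.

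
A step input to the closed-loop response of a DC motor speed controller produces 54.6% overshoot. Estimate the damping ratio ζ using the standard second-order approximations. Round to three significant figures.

ζ = −ln(OS)/√(π² + (ln OS)²). With OS = 0.546, ln OS = −0.6051 and ζ = 0.6051/3.199 = 0.189.

ζ ≈ 0.189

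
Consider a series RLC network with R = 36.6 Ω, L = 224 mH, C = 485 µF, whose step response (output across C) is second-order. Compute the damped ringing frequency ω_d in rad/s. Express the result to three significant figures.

For a series RLC circuit (capacitor voltage as output), ω_n = 1/√(LC) = 1/√(224 mH · 485 µF) = 95.9 rad/s.
ζ = (R/2)·√(C/L) = (36.6/2)·√(485 µF/224 mH) = 0.852.
The damped frequency ω_d = ω_n√(1−ζ²) = 50.3 rad/s.

ω_d ≈ 50.3 rad/s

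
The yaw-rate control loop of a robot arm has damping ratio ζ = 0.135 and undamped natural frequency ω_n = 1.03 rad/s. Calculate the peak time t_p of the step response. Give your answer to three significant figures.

t_p ≈ 3.08 s

The damped frequency is ω_d = ω_n√(1−ζ²) = 1.03·√(1−0.0182) = 1.02 rad/s.
Peak time t_p = π/ω_d = π/1.02 = 3.08 s.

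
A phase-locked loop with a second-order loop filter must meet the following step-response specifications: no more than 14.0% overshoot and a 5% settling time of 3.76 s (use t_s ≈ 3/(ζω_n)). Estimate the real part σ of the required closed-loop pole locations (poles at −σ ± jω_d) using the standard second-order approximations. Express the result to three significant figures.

σ ≈ 0.798

The settling-time spec alone fixes σ = ζω_n = 3/t_s = 3/3.76 = 0.798.
(Overshoot then fixes ζ = 0.531 and hence ω_d = σ·√(1−ζ²)/ζ = 1.27 rad/s.)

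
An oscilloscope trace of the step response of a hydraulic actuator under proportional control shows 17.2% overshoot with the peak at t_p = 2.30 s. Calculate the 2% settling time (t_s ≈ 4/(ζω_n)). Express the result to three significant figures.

t_s ≈ 5.23 s

The overshoot fixes ζ = −ln(OS)/√(π²+ln²(OS)) = 0.489.
t_p = π/ω_d ⇒ ω_d = 1.37 rad/s; then ω_n = ω_d/√(1−ζ²) = 1.57 rad/s.
t_s ≈ 4/(ζω_n) = 4/(0.489·1.57) = 5.23 s.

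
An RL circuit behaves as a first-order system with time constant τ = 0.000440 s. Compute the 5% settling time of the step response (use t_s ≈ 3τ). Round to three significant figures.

t_s ≈ 0.00132 s

t_s ≈ 3τ = 0.00132 s.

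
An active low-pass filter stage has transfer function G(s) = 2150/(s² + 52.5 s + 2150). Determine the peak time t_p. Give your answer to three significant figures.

t_p ≈ 0.0822 s

Matching coefficients with s² + 2ζω_n s + ω_n² gives ω_n² = 2150 ⇒ ω_n = 46.4 rad/s, and ζ = 52.5/(2ω_n) = 0.566.
The damped frequency ω_d = ω_n√(1−ζ²) = 38.2 rad/s. Then t_p = π/ω_d = 0.0822 s.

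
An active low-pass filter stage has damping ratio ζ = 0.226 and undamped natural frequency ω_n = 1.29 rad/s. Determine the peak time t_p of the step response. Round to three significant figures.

t_p ≈ 2.50 s

The damped frequency is ω_d = ω_n√(1−ζ²) = 1.29·√(1−0.0511) = 1.26 rad/s.
Peak time t_p = π/ω_d = π/1.26 = 2.50 s.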